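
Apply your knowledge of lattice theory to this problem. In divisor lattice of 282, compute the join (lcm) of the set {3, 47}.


In a divisor lattice, join = lcm (least common multiple).
Compute lcm iteratively: start with first element, then lcm(current, next).
Elements: [3, 47]
lcm(3,47) = 141
Final lcm = 141


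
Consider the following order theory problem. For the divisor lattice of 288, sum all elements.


sigma(n) = sum of divisors.
Divisors of 288: [1, 2, 3, 4, 6, 8, 9, 12, 16, 18, 24, 32, 36, 48, 72, 96, 144, 288]
Sum = 819


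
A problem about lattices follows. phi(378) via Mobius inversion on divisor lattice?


phi(n) = n * prod_{p|n} (1 - 1/p).
Prime divisors of 378: [2, 3, 7]
phi(378) = 378 * (1 - 1/2) * (1 - 1/3) * (1 - 1/7)
phi(378) = 108


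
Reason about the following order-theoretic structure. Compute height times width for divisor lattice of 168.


Height = length of longest chain minus 1; width = size of largest antichain.
A maximum chain: 1 | 7 | 21 | 42 | 84 | 168  (height 5).
A maximum antichain: {4, 6, 14, 21}  (width 4).
Product = 5 * 4 = 20


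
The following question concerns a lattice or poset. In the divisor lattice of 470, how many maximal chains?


A maximal chain goes from the minimum element to a maximal element via cover relations.
Counting all min-to-max paths in the cover graph.
Total maximal chains: 6


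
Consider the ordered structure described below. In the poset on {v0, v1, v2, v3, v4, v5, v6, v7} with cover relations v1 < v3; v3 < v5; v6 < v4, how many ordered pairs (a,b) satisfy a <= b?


The order relation is {(a,b) : a <= b}, reflexive so it includes (a,a).
Examples: (v0,v0), (v1,v1), (v1,v3), (v1,v5), (v2,v2), ...
Total ordered pairs: 12


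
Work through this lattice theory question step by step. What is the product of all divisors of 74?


Divisors of 74: [1, 2, 37, 74]
Product = n^(d(n)/2) = 74^(4/2)
Product = 5476


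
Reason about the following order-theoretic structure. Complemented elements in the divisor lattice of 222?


An element a is complemented if some b has a meet b = bottom, a join b = top.
a is complemented iff gcd(a, n/a)=1, i.e. a is a unitary divisor of 222.
Complemented elements: 1, 2, 3, 6, 37, 74, ... (2 more)
Count: 8


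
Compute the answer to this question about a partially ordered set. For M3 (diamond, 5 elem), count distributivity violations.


Distributive law: a ^ (b v c) = (a ^ b) v (a ^ c).
Check all 5^3 = 125 ordered triples (a,b,c).
  e.g. a=a1, b=a2, c=a3: lhs=a1 != rhs=0
  e.g. a=a1, b=a3, c=a2: lhs=a1 != rhs=0
Total violating triples: 6


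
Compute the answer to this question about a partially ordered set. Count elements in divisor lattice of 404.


Divisors of 404: [1, 2, 4, 101, 202, 404]
Count: 6


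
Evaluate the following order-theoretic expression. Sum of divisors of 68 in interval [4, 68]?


Interval [4,68] in divisors of 68: [4, 68]
Sum = 72


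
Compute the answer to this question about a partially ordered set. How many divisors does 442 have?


Divisors of 442: [1, 2, 13, 17, 26, 34, 221, 442]
Count: 8


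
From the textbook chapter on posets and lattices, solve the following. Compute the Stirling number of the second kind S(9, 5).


S(n,k) = k*S(n-1,k) + S(n-1,k-1).
S(8,5) = 1050, S(8,4) = 1701
S(9,5) = 5*1050 + 1701 = 5250 + 1701
S(9,5) = 6951


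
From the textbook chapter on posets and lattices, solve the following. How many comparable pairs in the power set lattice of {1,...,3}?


A comparable pair {a,b} has a < b or b < a in the order.
Count unordered pairs where one element is strictly below the other.
Examples: {{},{1}}, {{},{2}}, {{},{3}}, {{},{1,2}}, ...
Total comparable pairs: 19


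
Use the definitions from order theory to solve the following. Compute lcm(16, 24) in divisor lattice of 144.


In a divisor lattice, join = lcm (least common multiple).
gcd(16,24) = 8
lcm(16,24) = 16*24/gcd = 384/8 = 48


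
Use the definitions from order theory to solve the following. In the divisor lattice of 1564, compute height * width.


Height = length of longest chain minus 1; width = size of largest antichain.
A maximum chain: 1 | 23 | 391 | 782 | 1564  (height 4).
A maximum antichain: {4, 34, 46, 391}  (width 4).
Product = 4 * 4 = 16


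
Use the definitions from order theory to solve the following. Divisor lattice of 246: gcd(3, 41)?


Meet=gcd.
gcd(3,41)=1


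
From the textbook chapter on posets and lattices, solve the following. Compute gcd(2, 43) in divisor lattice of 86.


In a divisor lattice, meet = gcd (greatest common divisor).
By Euclidean algorithm or factoring: gcd(2,43) = 1


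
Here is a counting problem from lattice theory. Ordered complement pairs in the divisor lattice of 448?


Complement pair (a,b): a meet b = bottom, a join b = top.
Here: gcd(a,b)=1 and lcm(a,b)=448, i.e. a*b=448 with a,b coprime.
Pairs found: (1,448), (7,64), (64,7), (448,1)
Total ordered pairs: 4


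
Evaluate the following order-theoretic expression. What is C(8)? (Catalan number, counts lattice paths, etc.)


C(n) = C(2n, n) / (n+1).
C(16, 8) = 12870
C(8) = 12870 / 9 = 1430


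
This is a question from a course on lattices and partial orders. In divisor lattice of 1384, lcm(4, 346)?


Join=lcm.
gcd(4,346)=2
lcm=692


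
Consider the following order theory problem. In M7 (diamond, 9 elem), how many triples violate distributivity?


Distributive law: a ^ (b v c) = (a ^ b) v (a ^ c).
Check all 9^3 = 729 ordered triples (a,b,c).
  e.g. a=a1, b=a2, c=a3: lhs=a1 != rhs=0
  e.g. a=a1, b=a2, c=a4: lhs=a1 != rhs=0
Total violating triples: 210


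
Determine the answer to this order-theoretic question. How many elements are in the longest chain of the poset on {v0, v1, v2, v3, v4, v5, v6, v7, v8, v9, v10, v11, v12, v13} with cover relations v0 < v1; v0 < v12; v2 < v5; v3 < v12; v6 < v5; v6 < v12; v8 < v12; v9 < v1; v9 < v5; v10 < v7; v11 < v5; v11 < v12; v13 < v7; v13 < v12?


A chain is a totally ordered subset; we count the number of elements in a maximum chain.
Compute, for each element x, the size of the longest chain ending at x:
  v0: 1
  v2: 1
  v3: 1
  v4: 1
  v6: 1
  v8: 1
  ...
A maximum chain: v0 < v1
Number of elements in the longest chain: 2


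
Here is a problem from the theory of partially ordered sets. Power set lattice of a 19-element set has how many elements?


Power set = 2^n.
2^19 = 524288


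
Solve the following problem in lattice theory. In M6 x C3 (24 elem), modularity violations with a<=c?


Modular law: if a <= c then a v (b ^ c) = (a v b) ^ c.
Check all triples (a,b,c) with a <= c among 24 elements.
This lattice is modular (diamonds M_m and their chain-products are modular).
Total violating triples: 0


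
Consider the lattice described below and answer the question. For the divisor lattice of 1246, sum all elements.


sigma(n) = sum of divisors.
Divisors of 1246: [1, 2, 7, 14, 89, 178, 623, 1246]
Sum = 2160


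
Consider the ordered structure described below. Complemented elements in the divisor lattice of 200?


An element a is complemented if some b has a meet b = bottom, a join b = top.
a is complemented iff gcd(a, n/a)=1, i.e. a is a unitary divisor of 200.
Complemented elements: 1, 8, 25, 200
Count: 4


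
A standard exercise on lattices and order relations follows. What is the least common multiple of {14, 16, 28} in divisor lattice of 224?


In a divisor lattice, join = lcm (least common multiple).
Compute lcm iteratively: start with first element, then lcm(current, next).
Elements: [14, 16, 28]
lcm(14,16) = 112
lcm(112,28) = 112
Final lcm = 112


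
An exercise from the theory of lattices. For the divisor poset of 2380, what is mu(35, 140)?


In a divisor lattice, mu(a,b) = mu(b/a) where mu is the classical Mobius function.
b/a = 140/35 = 4
Prime factorization of 4: primes [2]
4 is not squarefree, so mu(4) = 0


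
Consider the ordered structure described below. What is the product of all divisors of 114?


Divisors of 114: [1, 2, 3, 6, 19, 38, 57, 114]
Product = n^(d(n)/2) = 114^(8/2)
Product = 168896016


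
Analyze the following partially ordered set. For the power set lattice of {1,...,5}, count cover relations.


A cover relation a -< b holds when a < b with no c strictly between.
Cover relations:
  {} -< {1}
  {} -< {2}
  {} -< {3}
  {} -< {4}
  {} -< {5}
  {1} -< {1,2}
  {1} -< {1,3}
  {1} -< {1,4}
  ...72 more
Total: 80


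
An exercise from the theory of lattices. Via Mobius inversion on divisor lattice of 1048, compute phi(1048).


phi(n) = n * prod_{p|n} (1 - 1/p).
Prime divisors of 1048: [2, 131]
phi(1048) = 1048 * (1 - 1/2) * (1 - 1/131)
phi(1048) = 520


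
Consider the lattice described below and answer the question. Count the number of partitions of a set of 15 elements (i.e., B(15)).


B(n) = number of set partitions of an n-element set.
B(n) satisfies the recurrence: B(n+1) = sum_k C(n,k)*B(k).
B(15) = 1382958545


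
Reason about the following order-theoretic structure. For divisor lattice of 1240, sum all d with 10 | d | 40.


Interval [10,40] in divisors of 1240: [10, 20, 40]
Sum = 70


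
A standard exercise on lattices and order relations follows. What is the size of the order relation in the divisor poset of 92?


The order relation is {(a,b) : a <= b}, reflexive so it includes (a,a).
Examples: (1,1), (1,2), (1,23), (1,4), (1,46), ...
Total ordered pairs: 18


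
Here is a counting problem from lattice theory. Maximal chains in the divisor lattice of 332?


A maximal chain goes from the minimum element to a maximal element via cover relations.
Counting all min-to-max paths in the cover graph.
Total maximal chains: 3


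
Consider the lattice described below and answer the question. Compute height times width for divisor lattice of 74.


Height = length of longest chain minus 1; width = size of largest antichain.
A maximum chain: 1 | 37 | 74  (height 2).
A maximum antichain: {2, 37}  (width 2).
Product = 2 * 2 = 4


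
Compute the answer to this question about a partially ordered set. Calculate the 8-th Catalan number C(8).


C(n) = C(2n, n) / (n+1).
C(16, 8) = 12870
C(8) = 12870 / 9 = 1430


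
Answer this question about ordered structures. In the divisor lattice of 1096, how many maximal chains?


A maximal chain goes from the minimum element to a maximal element via cover relations.
Counting all min-to-max paths in the cover graph.
Total maximal chains: 4


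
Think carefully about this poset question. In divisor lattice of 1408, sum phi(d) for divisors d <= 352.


Divisors of 1408 up to 352: [1, 2, 4, 8, 11, 16, 22, 32, 44, 64, 88, 128, 176, 352]
phi values: [1, 1, 2, 4, 10, 8, 10, 16, 20, 32, 40, 64, 80, 160]
Sum = 448


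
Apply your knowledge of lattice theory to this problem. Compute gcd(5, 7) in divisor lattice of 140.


In a divisor lattice, meet = gcd (greatest common divisor).
By Euclidean algorithm or factoring: gcd(5,7) = 1


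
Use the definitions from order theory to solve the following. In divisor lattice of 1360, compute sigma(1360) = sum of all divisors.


sigma(n) = sum of divisors.
Divisors of 1360: [1, 2, 4, 5, 8, 10, 16, 17, 20, 34, 40, 68, 80, 85, 136, 170, 272, 340, 680, 1360]
Sum = 3348


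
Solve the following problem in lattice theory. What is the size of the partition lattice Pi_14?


B(n) = number of set partitions of an n-element set.
B(n) satisfies the recurrence: B(n+1) = sum_k C(n,k)*B(k).
B(14) = 190899322


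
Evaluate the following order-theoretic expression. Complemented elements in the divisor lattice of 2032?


An element a is complemented if some b has a meet b = bottom, a join b = top.
a is complemented iff gcd(a, n/a)=1, i.e. a is a unitary divisor of 2032.
Complemented elements: 1, 16, 127, 2032
Count: 4


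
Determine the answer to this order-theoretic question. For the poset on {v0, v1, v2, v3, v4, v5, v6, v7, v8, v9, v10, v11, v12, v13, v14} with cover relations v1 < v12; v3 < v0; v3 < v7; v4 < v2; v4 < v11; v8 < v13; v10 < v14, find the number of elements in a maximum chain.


A chain is a totally ordered subset; we count the number of elements in a maximum chain.
Compute, for each element x, the size of the longest chain ending at x:
  v1: 1
  v3: 1
  v4: 1
  v5: 1
  v6: 1
  v8: 1
  ...
A maximum chain: v3 < v0
Number of elements in the longest chain: 2


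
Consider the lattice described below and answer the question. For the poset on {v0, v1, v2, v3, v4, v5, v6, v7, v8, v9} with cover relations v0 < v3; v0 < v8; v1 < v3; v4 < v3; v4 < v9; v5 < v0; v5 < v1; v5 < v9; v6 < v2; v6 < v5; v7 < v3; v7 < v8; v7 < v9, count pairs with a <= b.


The order relation is {(a,b) : a <= b}, reflexive so it includes (a,a).
Examples: (v0,v0), (v0,v3), (v0,v8), (v1,v1), (v1,v3), ...
Total ordered pairs: 30


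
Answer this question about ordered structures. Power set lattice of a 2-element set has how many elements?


Power set = 2^n.
2^2 = 4


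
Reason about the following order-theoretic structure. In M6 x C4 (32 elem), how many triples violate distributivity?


Distributive law: a ^ (b v c) = (a ^ b) v (a ^ c).
Check all 32^3 = 32768 ordered triples (a,b,c).
  e.g. a=(a1,0), b=(a2,0), c=(a3,0): lhs=(a1,0) != rhs=(0,0)
  e.g. a=(a1,0), b=(a2,0), c=(a3,1): lhs=(a1,0) != rhs=(0,0)
Total violating triples: 7680


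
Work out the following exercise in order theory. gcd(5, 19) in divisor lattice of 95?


Meet=gcd.
gcd(5,19)=1


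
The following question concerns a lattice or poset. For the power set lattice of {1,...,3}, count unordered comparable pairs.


A comparable pair {a,b} has a < b or b < a in the order.
Count unordered pairs where one element is strictly below the other.
Examples: {{},{1}}, {{},{2}}, {{},{3}}, {{},{1,2}}, ...
Total comparable pairs: 19


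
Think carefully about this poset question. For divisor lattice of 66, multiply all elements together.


Divisors of 66: [1, 2, 3, 6, 11, 22, 33, 66]
Product = n^(d(n)/2) = 66^(8/2)
Product = 18974736


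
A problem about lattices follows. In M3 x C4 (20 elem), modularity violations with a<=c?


Modular law: if a <= c then a v (b ^ c) = (a v b) ^ c.
Check all triples (a,b,c) with a <= c among 20 elements.
This lattice is modular (diamonds M_m and their chain-products are modular).
Total violating triples: 0


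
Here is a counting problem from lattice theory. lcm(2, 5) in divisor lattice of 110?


Join=lcm.
gcd(2,5)=1
lcm=10


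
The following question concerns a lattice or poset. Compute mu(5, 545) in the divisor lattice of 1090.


In a divisor lattice, mu(a,b) = mu(b/a) where mu is the classical Mobius function.
b/a = 545/5 = 109
Prime factorization of 109: primes [109]
109 is squarefree with 1 prime factor(s), so mu(109) = (-1)^1 = -1


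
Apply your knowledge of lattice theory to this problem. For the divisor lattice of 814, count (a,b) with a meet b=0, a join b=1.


Complement pair (a,b): a meet b = bottom, a join b = top.
Here: gcd(a,b)=1 and lcm(a,b)=814, i.e. a*b=814 with a,b coprime.
Pairs found: (1,814), (2,407), (11,74), (22,37), ... (4 more)
Total ordered pairs: 8


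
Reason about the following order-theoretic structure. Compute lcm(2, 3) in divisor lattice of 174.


In a divisor lattice, join = lcm (least common multiple).
gcd(2,3) = 1
lcm(2,3) = 2*3/gcd = 6/1 = 6


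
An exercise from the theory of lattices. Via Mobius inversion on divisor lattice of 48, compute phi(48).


phi(n) = n * prod_{p|n} (1 - 1/p).
Prime divisors of 48: [2, 3]
phi(48) = 48 * (1 - 1/2) * (1 - 1/3)
phi(48) = 16


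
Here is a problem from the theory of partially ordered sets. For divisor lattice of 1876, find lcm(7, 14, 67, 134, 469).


In a divisor lattice, join = lcm (least common multiple).
Compute lcm iteratively: start with first element, then lcm(current, next).
Elements: [7, 14, 67, 134, 469]
lcm(7,14) = 14
lcm(14,67) = 938
lcm(938,134) = 938
lcm(938,469) = 938
Final lcm = 938


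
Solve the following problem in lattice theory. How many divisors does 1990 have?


Divisors of 1990: [1, 2, 5, 10, 199, 398, 995, 1990]
Count: 8


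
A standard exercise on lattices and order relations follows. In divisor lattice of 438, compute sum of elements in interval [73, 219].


Interval [73,219] in divisors of 438: [73, 219]
Sum = 292


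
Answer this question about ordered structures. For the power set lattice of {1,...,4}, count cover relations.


A cover relation a -< b holds when a < b with no c strictly between.
Cover relations:
  {} -< {1}
  {} -< {2}
  {} -< {3}
  {} -< {4}
  {1} -< {1,2}
  {1} -< {1,3}
  {1} -< {1,4}
  {2} -< {1,2}
  ...24 more
Total: 32


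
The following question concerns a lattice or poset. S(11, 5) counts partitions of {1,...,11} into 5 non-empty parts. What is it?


S(n,k) = k*S(n-1,k) + S(n-1,k-1).
S(10,5) = 42525, S(10,4) = 34105
S(11,5) = 5*42525 + 34105 = 212625 + 34105
S(11,5) = 246730


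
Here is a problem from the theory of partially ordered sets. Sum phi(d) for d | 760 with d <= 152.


Divisors of 760 up to 152: [1, 2, 4, 5, 8, 10, 19, 20, 38, 40, 76, 95, 152]
phi values: [1, 1, 2, 4, 4, 4, 18, 8, 18, 16, 36, 72, 72]
Sum = 256


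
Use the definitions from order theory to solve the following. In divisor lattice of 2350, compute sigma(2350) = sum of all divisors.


sigma(n) = sum of divisors.
Divisors of 2350: [1, 2, 5, 10, 25, 47, 50, 94, 235, 470, 1175, 2350]
Sum = 4464


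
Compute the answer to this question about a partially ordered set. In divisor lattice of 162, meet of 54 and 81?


In a divisor lattice, meet = gcd (greatest common divisor).
By Euclidean algorithm or factoring: gcd(54,81) = 27


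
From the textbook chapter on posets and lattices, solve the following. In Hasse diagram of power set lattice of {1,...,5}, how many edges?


A cover relation a -< b holds when a < b with no c strictly between.
Cover relations:
  {} -< {1}
  {} -< {2}
  {} -< {3}
  {} -< {4}
  {} -< {5}
  {1} -< {1,2}
  {1} -< {1,3}
  {1} -< {1,4}
  ...72 more
Total: 80


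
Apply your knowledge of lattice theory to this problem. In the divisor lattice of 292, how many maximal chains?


A maximal chain goes from the minimum element to a maximal element via cover relations.
Counting all min-to-max paths in the cover graph.
Total maximal chains: 3


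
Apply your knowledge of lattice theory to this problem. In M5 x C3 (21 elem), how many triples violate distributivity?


Distributive law: a ^ (b v c) = (a ^ b) v (a ^ c).
Check all 21^3 = 9261 ordered triples (a,b,c).
  e.g. a=(a1,0), b=(a2,0), c=(a3,0): lhs=(a1,0) != rhs=(0,0)
  e.g. a=(a1,0), b=(a2,0), c=(a3,1): lhs=(a1,0) != rhs=(0,0)
Total violating triples: 1620


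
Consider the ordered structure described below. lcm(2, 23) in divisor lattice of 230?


Join=lcm.
gcd(2,23)=1
lcm=46


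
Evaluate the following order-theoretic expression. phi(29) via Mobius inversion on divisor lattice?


phi(n) = n * prod_{p|n} (1 - 1/p).
Prime divisors of 29: [29]
phi(29) = 29 * (1 - 1/29)
phi(29) = 28


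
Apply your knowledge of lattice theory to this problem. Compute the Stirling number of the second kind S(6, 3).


S(n,k) = k*S(n-1,k) + S(n-1,k-1).
S(5,3) = 25, S(5,2) = 15
S(6,3) = 3*25 + 15 = 75 + 15
S(6,3) = 90


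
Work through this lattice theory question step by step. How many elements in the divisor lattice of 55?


Divisors of 55: [1, 5, 11, 55]
Count: 4


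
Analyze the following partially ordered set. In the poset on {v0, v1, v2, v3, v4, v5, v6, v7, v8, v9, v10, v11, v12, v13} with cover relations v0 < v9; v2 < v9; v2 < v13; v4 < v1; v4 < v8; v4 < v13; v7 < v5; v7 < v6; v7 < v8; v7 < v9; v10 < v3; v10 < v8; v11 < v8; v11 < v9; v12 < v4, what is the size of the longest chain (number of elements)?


A chain is a totally ordered subset; we count the number of elements in a maximum chain.
Compute, for each element x, the size of the longest chain ending at x:
  v0: 1
  v2: 1
  v7: 1
  v10: 1
  v11: 1
  v12: 1
  ...
A maximum chain: v12 < v4 < v1
Number of elements in the longest chain: 3


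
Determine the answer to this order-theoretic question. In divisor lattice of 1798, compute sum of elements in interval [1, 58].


Interval [1,58] in divisors of 1798: [1, 2, 29, 58]
Sum = 90


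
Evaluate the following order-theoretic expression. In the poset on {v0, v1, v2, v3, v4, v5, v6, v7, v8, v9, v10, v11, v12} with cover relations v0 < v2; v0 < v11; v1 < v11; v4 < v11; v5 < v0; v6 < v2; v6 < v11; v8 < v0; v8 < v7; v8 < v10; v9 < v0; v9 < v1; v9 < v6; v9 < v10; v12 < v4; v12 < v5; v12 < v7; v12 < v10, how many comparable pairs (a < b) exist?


A comparable pair {a,b} has a < b or b < a in the order.
Count unordered pairs where one element is strictly below the other.
Examples: {v0,v2}, {v0,v5}, {v0,v8}, {v0,v9}, ...
Total comparable pairs: 27


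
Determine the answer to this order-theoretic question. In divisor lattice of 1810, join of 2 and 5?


In a divisor lattice, join = lcm (least common multiple).
gcd(2,5) = 1
lcm(2,5) = 2*5/gcd = 10/1 = 10


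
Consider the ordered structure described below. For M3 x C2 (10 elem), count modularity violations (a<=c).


Modular law: if a <= c then a v (b ^ c) = (a v b) ^ c.
Check all triples (a,b,c) with a <= c among 10 elements.
This lattice is modular (diamonds M_m and their chain-products are modular).
Total violating triples: 0


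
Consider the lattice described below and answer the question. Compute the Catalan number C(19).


C(n) = C(2n, n) / (n+1).
C(38, 19) = 35345263800
C(19) = 35345263800 / 20 = 1767263190


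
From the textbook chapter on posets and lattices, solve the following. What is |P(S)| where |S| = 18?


Power set = 2^n.
2^18 = 262144


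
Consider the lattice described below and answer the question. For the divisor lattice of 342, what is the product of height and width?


Height = length of longest chain minus 1; width = size of largest antichain.
A maximum chain: 1 | 19 | 57 | 171 | 342  (height 4).
A maximum antichain: {6, 9, 38, 57}  (width 4).
Product = 4 * 4 = 16


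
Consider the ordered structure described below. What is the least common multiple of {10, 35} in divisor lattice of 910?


In a divisor lattice, join = lcm (least common multiple).
Compute lcm iteratively: start with first element, then lcm(current, next).
Elements: [10, 35]
lcm(10,35) = 70
Final lcm = 70


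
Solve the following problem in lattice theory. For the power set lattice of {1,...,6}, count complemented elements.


An element a is complemented if some b has a meet b = bottom, a join b = top.
every subset A has complement S\A, so all elements are complemented.
Complemented elements: {}, {1}, {2}, {3}, {4}, {5}, ... (58 more)
Count: 64


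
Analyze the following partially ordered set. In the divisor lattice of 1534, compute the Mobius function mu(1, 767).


In a divisor lattice, mu(a,b) = mu(b/a) where mu is the classical Mobius function.
b/a = 767/1 = 767
Prime factorization of 767: primes [13, 59]
767 is squarefree with 2 prime factor(s), so mu(767) = (-1)^2 = 1


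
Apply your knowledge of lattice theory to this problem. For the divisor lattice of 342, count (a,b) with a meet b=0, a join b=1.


Complement pair (a,b): a meet b = bottom, a join b = top.
Here: gcd(a,b)=1 and lcm(a,b)=342, i.e. a*b=342 with a,b coprime.
Pairs found: (1,342), (2,171), (9,38), (18,19), ... (4 more)
Total ordered pairs: 8


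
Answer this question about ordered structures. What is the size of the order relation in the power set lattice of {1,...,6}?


The order relation is {(a,b) : a <= b}, reflexive so it includes (a,a).
Examples: ({},{}), ({},{1,2}), ({},{1,2,3}), ({},{1,2,3,4}), ({},{1,2,3,4,5}), ...
Total ordered pairs: 729


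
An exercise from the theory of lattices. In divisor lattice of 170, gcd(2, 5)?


Meet=gcd.
gcd(2,5)=1


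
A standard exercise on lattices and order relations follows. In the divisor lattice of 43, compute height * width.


Height = length of longest chain minus 1; width = size of largest antichain.
A maximum chain: 1 | 43  (height 1).
A maximum antichain: {1}  (width 1).
Product = 1 * 1 = 1


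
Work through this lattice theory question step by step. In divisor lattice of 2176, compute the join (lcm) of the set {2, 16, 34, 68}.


In a divisor lattice, join = lcm (least common multiple).
Compute lcm iteratively: start with first element, then lcm(current, next).
Elements: [2, 16, 34, 68]
lcm(2,16) = 16
lcm(16,34) = 272
lcm(272,68) = 272
Final lcm = 272


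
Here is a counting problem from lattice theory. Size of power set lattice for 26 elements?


Power set = 2^n.
2^26 = 67108864


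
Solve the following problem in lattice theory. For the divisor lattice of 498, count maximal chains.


A maximal chain goes from the minimum element to a maximal element via cover relations.
Counting all min-to-max paths in the cover graph.
Total maximal chains: 6


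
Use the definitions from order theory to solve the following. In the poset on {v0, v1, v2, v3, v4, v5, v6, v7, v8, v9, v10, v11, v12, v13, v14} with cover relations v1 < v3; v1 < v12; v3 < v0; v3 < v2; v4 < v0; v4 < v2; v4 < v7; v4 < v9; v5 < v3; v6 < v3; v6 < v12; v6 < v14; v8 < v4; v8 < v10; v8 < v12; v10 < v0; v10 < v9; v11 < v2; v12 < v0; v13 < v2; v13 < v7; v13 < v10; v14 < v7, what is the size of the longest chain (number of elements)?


A chain is a totally ordered subset; we count the number of elements in a maximum chain.
Compute, for each element x, the size of the longest chain ending at x:
  v1: 1
  v5: 1
  v6: 1
  v8: 1
  v11: 1
  v13: 1
  ...
A maximum chain: v1 < v3 < v0
Number of elements in the longest chain: 3


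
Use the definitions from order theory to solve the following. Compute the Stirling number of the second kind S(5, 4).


S(n,k) = k*S(n-1,k) + S(n-1,k-1).
S(4,4) = 1, S(4,3) = 6
S(5,4) = 4*1 + 6 = 4 + 6
S(5,4) = 10


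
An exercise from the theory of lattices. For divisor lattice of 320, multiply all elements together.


Divisors of 320: [1, 2, 4, 5, 8, 10, 16, 20, 32, 40, 64, 80, 160, 320]
Product = n^(d(n)/2) = 320^(14/2)
Product = 343597383680000000


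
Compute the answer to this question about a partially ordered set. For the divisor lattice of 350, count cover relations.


A cover relation a -< b holds when a < b with no c strictly between.
Cover relations:
  1 -< 2
  1 -< 5
  1 -< 7
  2 -< 10
  2 -< 14
  5 -< 10
  5 -< 25
  5 -< 35
  ...12 more
Total: 20


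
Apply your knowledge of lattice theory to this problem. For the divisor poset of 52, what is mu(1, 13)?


In a divisor lattice, mu(a,b) = mu(b/a) where mu is the classical Mobius function.
b/a = 13/1 = 13
Prime factorization of 13: primes [13]
13 is squarefree with 1 prime factor(s), so mu(13) = (-1)^1 = -1


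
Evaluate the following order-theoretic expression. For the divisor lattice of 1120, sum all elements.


sigma(n) = sum of divisors.
Divisors of 1120: [1, 2, 4, 5, 7, 8, 10, 14, 16, 20, 28, 32, 35, 40, 56, 70, 80, 112, 140, 160, 224, 280, 560, 1120]
Sum = 3024


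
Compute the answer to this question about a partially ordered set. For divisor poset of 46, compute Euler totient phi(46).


phi(n) = n * prod_{p|n} (1 - 1/p).
Prime divisors of 46: [2, 23]
phi(46) = 46 * (1 - 1/2) * (1 - 1/23)
phi(46) = 22


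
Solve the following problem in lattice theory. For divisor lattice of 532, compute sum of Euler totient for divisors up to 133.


Divisors of 532 up to 133: [1, 2, 4, 7, 14, 19, 28, 38, 76, 133]
phi values: [1, 1, 2, 6, 6, 18, 12, 18, 36, 108]
Sum = 208


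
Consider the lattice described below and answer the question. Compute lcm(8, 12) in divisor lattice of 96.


In a divisor lattice, join = lcm (least common multiple).
gcd(8,12) = 4
lcm(8,12) = 8*12/gcd = 96/4 = 24


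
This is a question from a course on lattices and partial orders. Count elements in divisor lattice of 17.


Divisors of 17: [1, 17]
Count: 2


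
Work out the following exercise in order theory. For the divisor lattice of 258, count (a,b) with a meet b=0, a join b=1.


Complement pair (a,b): a meet b = bottom, a join b = top.
Here: gcd(a,b)=1 and lcm(a,b)=258, i.e. a*b=258 with a,b coprime.
Pairs found: (1,258), (2,129), (3,86), (6,43), ... (4 more)
Total ordered pairs: 8


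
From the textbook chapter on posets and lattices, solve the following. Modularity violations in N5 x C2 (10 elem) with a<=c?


Modular law: if a <= c then a v (b ^ c) = (a v b) ^ c.
Check all triples (a,b,c) with a <= c among 10 elements.
  e.g. a=(a,0), b=(c,0), c=(b,0): lhs=(a,0) != rhs=(b,0)
  e.g. a=(a,0), b=(c,1), c=(b,0): lhs=(a,0) != rhs=(b,0)
Total violating triples: 6


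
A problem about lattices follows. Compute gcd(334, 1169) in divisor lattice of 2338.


In a divisor lattice, meet = gcd (greatest common divisor).
By Euclidean algorithm or factoring: gcd(334,1169) = 167


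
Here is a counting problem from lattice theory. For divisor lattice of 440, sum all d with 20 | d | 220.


Interval [20,220] in divisors of 440: [20, 220]
Sum = 240


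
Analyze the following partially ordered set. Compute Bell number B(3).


B(n) = number of set partitions of an n-element set.
B(n) satisfies the recurrence: B(n+1) = sum_k C(n,k)*B(k).
B(3) = 5


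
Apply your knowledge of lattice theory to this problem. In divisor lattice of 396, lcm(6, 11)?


Join=lcm.
gcd(6,11)=1
lcm=66


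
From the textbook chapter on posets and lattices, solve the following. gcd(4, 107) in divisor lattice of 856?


Meet=gcd.
gcd(4,107)=1


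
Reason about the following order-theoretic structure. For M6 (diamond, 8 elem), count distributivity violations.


Distributive law: a ^ (b v c) = (a ^ b) v (a ^ c).
Check all 8^3 = 512 ordered triples (a,b,c).
  e.g. a=a1, b=a2, c=a3: lhs=a1 != rhs=0
  e.g. a=a1, b=a2, c=a4: lhs=a1 != rhs=0
Total violating triples: 120


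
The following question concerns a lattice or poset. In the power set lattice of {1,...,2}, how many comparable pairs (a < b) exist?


A comparable pair {a,b} has a < b or b < a in the order.
Count unordered pairs where one element is strictly below the other.
Examples: {{},{1}}, {{},{2}}, {{},{1,2}}, {{1},{1,2}}, ...
Total comparable pairs: 5


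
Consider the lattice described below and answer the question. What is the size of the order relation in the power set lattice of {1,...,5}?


The order relation is {(a,b) : a <= b}, reflexive so it includes (a,a).
Examples: ({},{}), ({},{1,2}), ({},{1,2,3}), ({},{1,2,3,4}), ({},{1,2,3,4,5}), ...
Total ordered pairs: 243


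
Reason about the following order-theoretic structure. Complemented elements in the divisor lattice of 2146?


An element a is complemented if some b has a meet b = bottom, a join b = top.
a is complemented iff gcd(a, n/a)=1, i.e. a is a unitary divisor of 2146.
Complemented elements: 1, 2, 29, 37, 58, 74, ... (2 more)
Count: 8


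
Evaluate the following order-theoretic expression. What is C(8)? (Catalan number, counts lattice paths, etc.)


C(n) = C(2n, n) / (n+1).
C(16, 8) = 12870
C(8) = 12870 / 9 = 1430


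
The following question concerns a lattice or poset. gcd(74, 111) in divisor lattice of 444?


Meet=gcd.
gcd(74,111)=37


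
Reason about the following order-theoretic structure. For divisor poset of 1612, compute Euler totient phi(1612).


phi(n) = n * prod_{p|n} (1 - 1/p).
Prime divisors of 1612: [2, 13, 31]
phi(1612) = 1612 * (1 - 1/2) * (1 - 1/13) * (1 - 1/31)
phi(1612) = 720


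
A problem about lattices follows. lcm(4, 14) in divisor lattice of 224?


Join=lcm.
gcd(4,14)=2
lcm=28


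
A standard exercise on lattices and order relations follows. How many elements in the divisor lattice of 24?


Divisors of 24: [1, 2, 3, 4, 6, 8, 12, 24]
Count: 8


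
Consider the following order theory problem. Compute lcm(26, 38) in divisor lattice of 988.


In a divisor lattice, join = lcm (least common multiple).
gcd(26,38) = 2
lcm(26,38) = 26*38/gcd = 988/2 = 494


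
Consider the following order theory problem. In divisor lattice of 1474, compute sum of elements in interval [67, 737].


Interval [67,737] in divisors of 1474: [67, 737]
Sum = 804


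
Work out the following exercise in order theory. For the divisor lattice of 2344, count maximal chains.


A maximal chain goes from the minimum element to a maximal element via cover relations.
Counting all min-to-max paths in the cover graph.
Total maximal chains: 4


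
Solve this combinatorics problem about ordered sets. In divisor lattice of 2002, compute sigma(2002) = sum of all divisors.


sigma(n) = sum of divisors.
Divisors of 2002: [1, 2, 7, 11, 13, 14, 22, 26, 77, 91, 143, 154, 182, 286, 1001, 2002]
Sum = 4032


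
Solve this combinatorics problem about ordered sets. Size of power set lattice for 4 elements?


Power set = 2^n.
2^4 = 16


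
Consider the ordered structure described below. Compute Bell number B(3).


B(n) = number of set partitions of an n-element set.
B(n) satisfies the recurrence: B(n+1) = sum_k C(n,k)*B(k).
B(3) = 5


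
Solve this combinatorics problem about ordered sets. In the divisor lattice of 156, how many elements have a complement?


An element a is complemented if some b has a meet b = bottom, a join b = top.
a is complemented iff gcd(a, n/a)=1, i.e. a is a unitary divisor of 156.
Complemented elements: 1, 3, 4, 12, 13, 39, ... (2 more)
Count: 8


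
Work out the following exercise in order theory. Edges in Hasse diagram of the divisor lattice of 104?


A cover relation a -< b holds when a < b with no c strictly between.
Cover relations:
  1 -< 2
  1 -< 13
  2 -< 4
  2 -< 26
  4 -< 8
  4 -< 52
  8 -< 104
  13 -< 26
  ...2 more
Total: 10


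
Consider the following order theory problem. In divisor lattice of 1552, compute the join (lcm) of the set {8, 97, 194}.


In a divisor lattice, join = lcm (least common multiple).
Compute lcm iteratively: start with first element, then lcm(current, next).
Elements: [8, 97, 194]
lcm(8,97) = 776
lcm(776,194) = 776
Final lcm = 776


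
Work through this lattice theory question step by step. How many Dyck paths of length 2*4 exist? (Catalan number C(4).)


C(n) = C(2n, n) / (n+1).
C(8, 4) = 70
C(4) = 70 / 5 = 14


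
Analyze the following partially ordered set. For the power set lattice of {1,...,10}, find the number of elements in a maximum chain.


A chain is a totally ordered subset; we count the number of elements in a maximum chain.
Compute, for each element x, the size of the longest chain ending at x:
  {}: 1
  {1}: 2
  {2}: 2
  {3}: 2
  {4}: 2
  {5}: 2
  ...
A maximum chain: {} < {1} < {1,2} < {1,2,3} < {1,2,3,4} < {1,2,3,4,5} < {1,2,3,4,5,6} < {1,2,3,4,5,6,7} < {1,2,3,4,5,6,7,8} < {1,2,3,4,5,6,7,8,9} < {1,2,3,4,5,6,7,8,9,10}
Number of elements in the longest chain: 11


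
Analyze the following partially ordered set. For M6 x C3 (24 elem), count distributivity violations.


Distributive law: a ^ (b v c) = (a ^ b) v (a ^ c).
Check all 24^3 = 13824 ordered triples (a,b,c).
  e.g. a=(a1,0), b=(a2,0), c=(a3,0): lhs=(a1,0) != rhs=(0,0)
  e.g. a=(a1,0), b=(a2,0), c=(a3,1): lhs=(a1,0) != rhs=(0,0)
Total violating triples: 3240


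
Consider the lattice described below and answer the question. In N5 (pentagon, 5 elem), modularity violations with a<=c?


Modular law: if a <= c then a v (b ^ c) = (a v b) ^ c.
Check all triples (a,b,c) with a <= c among 5 elements.
  e.g. a=a, b=c, c=b: lhs=a != rhs=b
Total violating triples: 1


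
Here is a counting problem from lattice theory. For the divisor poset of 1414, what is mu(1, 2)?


In a divisor lattice, mu(a,b) = mu(b/a) where mu is the classical Mobius function.
b/a = 2/1 = 2
Prime factorization of 2: primes [2]
2 is squarefree with 1 prime factor(s), so mu(2) = (-1)^1 = -1


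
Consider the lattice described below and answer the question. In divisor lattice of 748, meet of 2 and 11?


In a divisor lattice, meet = gcd (greatest common divisor).
By Euclidean algorithm or factoring: gcd(2,11) = 1


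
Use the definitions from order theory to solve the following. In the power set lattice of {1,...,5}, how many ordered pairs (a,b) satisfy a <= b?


The order relation is {(a,b) : a <= b}, reflexive so it includes (a,a).
Examples: ({},{}), ({},{1,2}), ({},{1,2,3}), ({},{1,2,3,4}), ({},{1,2,3,4,5}), ...
Total ordered pairs: 243


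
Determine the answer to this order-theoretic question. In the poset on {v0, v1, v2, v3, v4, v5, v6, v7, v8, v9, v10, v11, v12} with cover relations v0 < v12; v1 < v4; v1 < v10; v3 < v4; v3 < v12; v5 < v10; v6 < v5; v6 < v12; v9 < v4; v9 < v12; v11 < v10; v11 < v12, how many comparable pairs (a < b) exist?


A comparable pair {a,b} has a < b or b < a in the order.
Count unordered pairs where one element is strictly below the other.
Examples: {v0,v12}, {v1,v4}, {v1,v10}, {v3,v4}, ...
Total comparable pairs: 13


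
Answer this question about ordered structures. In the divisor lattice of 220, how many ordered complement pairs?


Complement pair (a,b): a meet b = bottom, a join b = top.
Here: gcd(a,b)=1 and lcm(a,b)=220, i.e. a*b=220 with a,b coprime.
Pairs found: (1,220), (4,55), (5,44), (11,20), ... (4 more)
Total ordered pairs: 8


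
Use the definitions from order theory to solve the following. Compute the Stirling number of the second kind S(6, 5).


S(n,k) = k*S(n-1,k) + S(n-1,k-1).
S(5,5) = 1, S(5,4) = 10
S(6,5) = 5*1 + 10 = 5 + 10
S(6,5) = 15


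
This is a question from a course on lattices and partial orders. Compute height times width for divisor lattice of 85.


Height = length of longest chain minus 1; width = size of largest antichain.
A maximum chain: 1 | 17 | 85  (height 2).
A maximum antichain: {5, 17}  (width 2).
Product = 2 * 2 = 4


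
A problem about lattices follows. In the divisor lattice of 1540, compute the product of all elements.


Divisors of 1540: [1, 2, 4, 5, 7, 10, 11, 14, 20, 22, 28, 35, 44, 55, 70, 77, 110, 140, 154, 220, 308, 385, 770, 1540]
Product = n^(d(n)/2) = 1540^(24/2)
Product = 177929783385962838621884416000000000000


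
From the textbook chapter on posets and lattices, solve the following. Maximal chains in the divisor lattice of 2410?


A maximal chain goes from the minimum element to a maximal element via cover relations.
Counting all min-to-max paths in the cover graph.
Total maximal chains: 6


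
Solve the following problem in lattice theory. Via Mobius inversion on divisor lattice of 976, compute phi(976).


phi(n) = n * prod_{p|n} (1 - 1/p).
Prime divisors of 976: [2, 61]
phi(976) = 976 * (1 - 1/2) * (1 - 1/61)
phi(976) = 480


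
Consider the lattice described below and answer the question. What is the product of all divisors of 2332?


Divisors of 2332: [1, 2, 4, 11, 22, 44, 53, 106, 212, 583, 1166, 2332]
Product = n^(d(n)/2) = 2332^(12/2)
Product = 160831560769750503424


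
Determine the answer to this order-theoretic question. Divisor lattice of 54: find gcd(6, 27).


In a divisor lattice, meet = gcd (greatest common divisor).
By Euclidean algorithm or factoring: gcd(6,27) = 3


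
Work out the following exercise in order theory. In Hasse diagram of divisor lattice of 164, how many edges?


A cover relation a -< b holds when a < b with no c strictly between.
Cover relations:
  1 -< 2
  1 -< 41
  2 -< 4
  2 -< 82
  4 -< 164
  41 -< 82
  82 -< 164
Total: 7


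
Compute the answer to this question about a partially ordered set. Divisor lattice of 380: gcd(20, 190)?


Meet=gcd.
gcd(20,190)=10


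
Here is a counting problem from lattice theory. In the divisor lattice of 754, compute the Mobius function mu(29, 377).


In a divisor lattice, mu(a,b) = mu(b/a) where mu is the classical Mobius function.
b/a = 377/29 = 13
Prime factorization of 13: primes [13]
13 is squarefree with 1 prime factor(s), so mu(13) = (-1)^1 = -1
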